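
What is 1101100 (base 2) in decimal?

Sum of powers of 2 for each 1-bit:
2^2 + 2^3 + 2^5 + 2^6
= 4 + 8 + 32 + 64
= 108



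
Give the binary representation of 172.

Using repeated division by 2:
172 ÷ 2 = 86 remainder 0
86 ÷ 2 = 43 remainder 0
43 ÷ 2 = 21 remainder 1
21 ÷ 2 = 10 remainder 1
10 ÷ 2 = 5 remainder 0
5 ÷ 2 = 2 remainder 1
2 ÷ 2 = 1 remainder 0
1 ÷ 2 = 0 remainder 1
Reading remainders bottom to top: 10101100



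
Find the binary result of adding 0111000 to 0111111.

Add column by column from the right: bit + bit + carry-in; write the sum mod 2, carry 1 when the sum is 2 or 3.
carry:  1110000
        0111000
+       0111111
---------------
       01110111
(the carry out of the leftmost column, 0, becomes the leading bit)
Decimal check:
  0111000 = 32 + 16 + 8 = 56
  0111111 = 32 + 16 + 8 + 4 + 2 + 1 = 63
  56 + 63 = 119, and 01110111 = 64 + 32 + 16 + 4 + 2 + 1 = 119 ✓



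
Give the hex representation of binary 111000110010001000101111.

Group into 4-bit nibbles from right:
  1110 = E
  0011 = 3
  0010 = 2
  0010 = 2
  0010 = 2
  1111 = F
Result: E3222F



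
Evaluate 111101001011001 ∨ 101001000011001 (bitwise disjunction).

OR: 1 when either bit is 1
  111101001011001
| 101001000011001
-----------------
  111101001011001
Decimal: 31321 | 21017 = 31321



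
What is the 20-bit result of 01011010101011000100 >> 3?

Original: 01011010101011000100 (decimal 371396)
Shift right by 3 positions
Drop the 3 low bits; fill with zeros on the left
Result: 00001011010101011000 (decimal 46424)
Equivalent: 371396 >> 3 = 371396 ÷ 2^3 = 46424



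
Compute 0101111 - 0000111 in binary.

Method 1 - Direct subtraction (column by column from the right: bit − bit − borrow-in; if negative, add 2 and borrow 1 from the next column):
borrow: 0000000
        0101111
-       0000111
---------------
        0101000

Method 2 - Add two's complement:
Two's complement of 0000111: invert → 1111000, add 1 → 1111001
  0101111
+ 1111001
---------
 10101000  (end carry out of the top bit = 1)
Discarding the end carry: 0101000
Decimal check:
  0101111 = 32 + 8 + 4 + 2 + 1 = 47
  0000111 = 4 + 2 + 1 = 7
  47 - 7 = 40, and 0101000 = 32 + 8 = 40 ✓



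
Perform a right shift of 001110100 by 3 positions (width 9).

Original: 001110100 (decimal 116)
Shift right by 3 positions
Drop the 3 low bits; fill with zeros on the left
Result: 000001110 (decimal 14)
Equivalent: 116 >> 3 = 116 ÷ 2^3 = 14



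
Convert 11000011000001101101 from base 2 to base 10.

Sum of powers of 2 for each 1-bit:
2^0 + 2^2 + 2^3 + 2^5 + 2^6 + 2^12 + 2^13 + 2^18 + 2^19
= 1 + 4 + 8 + 32 + 64 + 4096 + 8192 + 262144 + 524288
= 798829



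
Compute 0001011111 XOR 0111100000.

XOR: 1 when bits differ
  0001011111
^ 0111100000
------------
  0110111111
Decimal: 95 ^ 480 = 447



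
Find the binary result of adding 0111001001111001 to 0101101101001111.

Add column by column from the right: bit + bit + carry-in; write the sum mod 2, carry 1 when the sum is 2 or 3.
carry:  1110010011111110
        0111001001111001
+       0101101101001111
------------------------
       01100110111001000
(the carry out of the leftmost column, 0, becomes the leading bit)
Decimal check:
  0111001001111001 = 16384 + 8192 + 4096 + 512 + 64 + 32 + 16 + 8 + 1 = 29305
  0101101101001111 = 16384 + 4096 + 2048 + 512 + 256 + 64 + 8 + 4 + 2 + 1 = 23375
  29305 + 23375 = 52680, and 01100110111001000 = 32768 + 16384 + 2048 + 1024 + 256 + 128 + 64 + 8 = 52680 ✓



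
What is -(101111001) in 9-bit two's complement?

Original (sign bit 1, negative): 101111001
Step 1 - Invert all bits: 010000110
Step 2 - Add 1: 010000111
Verification: 101111001 + 010000111 = 1000000000; discarding the end carry (carry out of the top bit) leaves the 9-bit value 000000000, as required for x + (-x)



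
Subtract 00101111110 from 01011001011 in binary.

Method 1 - Direct subtraction (column by column from the right: bit − bit − borrow-in; if negative, add 2 and borrow 1 from the next column):
borrow: 01011111000
        01011001011
-       00101111110
-------------------
        00101001101

Method 2 - Add two's complement:
Two's complement of 00101111110: invert → 11010000001, add 1 → 11010000010
  01011001011
+ 11010000010
-------------
 100101001101  (end carry out of the top bit = 1)
Discarding the end carry: 00101001101
Decimal check:
  01011001011 = 512 + 128 + 64 + 8 + 2 + 1 = 715
  00101111110 = 256 + 64 + 32 + 16 + 8 + 4 + 2 = 382
  715 - 382 = 333, and 00101001101 = 256 + 64 + 8 + 4 + 1 = 333 ✓



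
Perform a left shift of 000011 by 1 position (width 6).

Original: 000011 (decimal 3)
Shift left by 1 position
Append 1 zero on the right
Result: 000110 (decimal 6)
Equivalent: 3 << 1 = 3 × 2^1 = 6



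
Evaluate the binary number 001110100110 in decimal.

Sum of powers of 2 for each 1-bit:
2^1 + 2^2 + 2^5 + 2^7 + 2^8 + 2^9
= 2 + 4 + 32 + 128 + 256 + 512
= 934



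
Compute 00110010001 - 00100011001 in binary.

Method 1 - Direct subtraction (column by column from the right: bit − bit − borrow-in; if negative, add 2 and borrow 1 from the next column):
borrow: 00011110000
        00110010001
-       00100011001
-------------------
        00001111000

Method 2 - Add two's complement:
Two's complement of 00100011001: invert → 11011100110, add 1 → 11011100111
  00110010001
+ 11011100111
-------------
 100001111000  (end carry out of the top bit = 1)
Discarding the end carry: 00001111000
Decimal check:
  00110010001 = 256 + 128 + 16 + 1 = 401
  00100011001 = 256 + 16 + 8 + 1 = 281
  401 - 281 = 120, and 00001111000 = 64 + 32 + 16 + 8 = 120 ✓



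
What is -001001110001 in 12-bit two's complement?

Original: 001001110001
Step 1 - Invert all bits: 110110001110
Step 2 - Add 1: 110110001111
Verification: 001001110001 + 110110001111 = 1000000000000; discarding the end carry (carry out of the top bit) leaves the 12-bit value 000000000000, as required for x + (-x)



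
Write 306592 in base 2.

Using repeated division by 2:
306592 ÷ 2 = 153296 remainder 0
153296 ÷ 2 = 76648 remainder 0
76648 ÷ 2 = 38324 remainder 0
38324 ÷ 2 = 19162 remainder 0
19162 ÷ 2 = 9581 remainder 0
9581 ÷ 2 = 4790 remainder 1
4790 ÷ 2 = 2395 remainder 0
2395 ÷ 2 = 1197 remainder 1
1197 ÷ 2 = 598 remainder 1
598 ÷ 2 = 299 remainder 0
299 ÷ 2 = 149 remainder 1
149 ÷ 2 = 74 remainder 1
74 ÷ 2 = 37 remainder 0
37 ÷ 2 = 18 remainder 1
18 ÷ 2 = 9 remainder 0
9 ÷ 2 = 4 remainder 1
4 ÷ 2 = 2 remainder 0
2 ÷ 2 = 1 remainder 0
1 ÷ 2 = 0 remainder 1
Reading remainders bottom to top: 1001010110110100000



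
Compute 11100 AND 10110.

AND: 1 only when both bits are 1
  11100
& 10110
-------
  10100
Decimal: 28 & 22 = 20



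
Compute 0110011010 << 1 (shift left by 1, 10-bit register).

Original: 0110011010 (decimal 410)
Shift left by 1 position
Append 1 zero on the right
Result: 1100110100 (decimal 820)
Equivalent: 410 << 1 = 410 × 2^1 = 820



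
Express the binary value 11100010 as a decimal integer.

Sum of powers of 2 for each 1-bit:
2^1 + 2^5 + 2^6 + 2^7
= 2 + 32 + 64 + 128
= 226



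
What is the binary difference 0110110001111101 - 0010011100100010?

Method 1 - Direct subtraction (column by column from the right: bit − bit − borrow-in; if negative, add 2 and borrow 1 from the next column):
borrow: 0000111000000100
        0110110001111101
-       0010011100100010
------------------------
        0100010101011011

Method 2 - Add two's complement:
Two's complement of 0010011100100010: invert → 1101100011011101, add 1 → 1101100011011110
  0110110001111101
+ 1101100011011110
------------------
 10100010101011011  (end carry out of the top bit = 1)
Discarding the end carry: 0100010101011011
Decimal check:
  0110110001111101 = 16384 + 8192 + 2048 + 1024 + 64 + 32 + 16 + 8 + 4 + 1 = 27773
  0010011100100010 = 8192 + 1024 + 512 + 256 + 32 + 2 = 10018
  27773 - 10018 = 17755, and 0100010101011011 = 16384 + 1024 + 256 + 64 + 16 + 8 + 2 + 1 = 17755 ✓



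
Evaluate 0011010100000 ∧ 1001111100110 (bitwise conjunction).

AND: 1 only when both bits are 1
  0011010100000
& 1001111100110
---------------
  0001010100000
Decimal: 1696 & 5094 = 672



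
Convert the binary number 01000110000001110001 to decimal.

Sum of powers of 2 for each 1-bit:
2^0 + 2^4 + 2^5 + 2^6 + 2^13 + 2^14 + 2^18
= 1 + 16 + 32 + 64 + 8192 + 16384 + 262144
= 286833



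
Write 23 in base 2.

Using repeated division by 2:
23 ÷ 2 = 11 remainder 1
11 ÷ 2 = 5 remainder 1
5 ÷ 2 = 2 remainder 1
2 ÷ 2 = 1 remainder 0
1 ÷ 2 = 0 remainder 1
Reading remainders bottom to top: 10111



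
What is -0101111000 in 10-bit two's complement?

Original: 0101111000
Step 1 - Invert all bits: 1010000111
Step 2 - Add 1: 1010001000
Verification: 0101111000 + 1010001000 = 10000000000; discarding the end carry (carry out of the top bit) leaves the 10-bit value 0000000000, as required for x + (-x)



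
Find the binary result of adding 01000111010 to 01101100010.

Add column by column from the right: bit + bit + carry-in; write the sum mod 2, carry 1 when the sum is 2 or 3.
carry:  10011000100
        01000111010
+       01101100010
-------------------
       010110011100
(the carry out of the leftmost column, 0, becomes the leading bit)
Decimal check:
  01000111010 = 512 + 32 + 16 + 8 + 2 = 570
  01101100010 = 512 + 256 + 64 + 32 + 2 = 866
  570 + 866 = 1436, and 010110011100 = 1024 + 256 + 128 + 16 + 8 + 4 = 1436 ✓



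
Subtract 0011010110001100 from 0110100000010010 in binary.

Method 1 - Direct subtraction (column by column from the right: bit − bit − borrow-in; if negative, add 2 and borrow 1 from the next column):
borrow: 0110111100011000
        0110100000010010
-       0011010110001100
------------------------
        0011001010000110

Method 2 - Add two's complement:
Two's complement of 0011010110001100: invert → 1100101001110011, add 1 → 1100101001110100
  0110100000010010
+ 1100101001110100
------------------
 10011001010000110  (end carry out of the top bit = 1)
Discarding the end carry: 0011001010000110
Decimal check:
  0110100000010010 = 16384 + 8192 + 2048 + 16 + 2 = 26642
  0011010110001100 = 8192 + 4096 + 1024 + 256 + 128 + 8 + 4 = 13708
  26642 - 13708 = 12934, and 0011001010000110 = 8192 + 4096 + 512 + 128 + 4 + 2 = 12934 ✓



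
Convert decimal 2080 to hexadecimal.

Using repeated division by 16 (digits 10–15 are A–F):
2080 ÷ 16 = 130 remainder 0
130 ÷ 16 = 8 remainder 2
8 ÷ 16 = 0 remainder 8
Reading remainders bottom to top: 820



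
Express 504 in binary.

Using repeated division by 2:
504 ÷ 2 = 252 remainder 0
252 ÷ 2 = 126 remainder 0
126 ÷ 2 = 63 remainder 0
63 ÷ 2 = 31 remainder 1
31 ÷ 2 = 15 remainder 1
15 ÷ 2 = 7 remainder 1
7 ÷ 2 = 3 remainder 1
3 ÷ 2 = 1 remainder 1
1 ÷ 2 = 0 remainder 1
Reading remainders bottom to top: 111111000



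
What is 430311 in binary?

Using repeated division by 2:
430311 ÷ 2 = 215155 remainder 1
215155 ÷ 2 = 107577 remainder 1
107577 ÷ 2 = 53788 remainder 1
53788 ÷ 2 = 26894 remainder 0
26894 ÷ 2 = 13447 remainder 0
13447 ÷ 2 = 6723 remainder 1
6723 ÷ 2 = 3361 remainder 1
3361 ÷ 2 = 1680 remainder 1
1680 ÷ 2 = 840 remainder 0
840 ÷ 2 = 420 remainder 0
420 ÷ 2 = 210 remainder 0
210 ÷ 2 = 105 remainder 0
105 ÷ 2 = 52 remainder 1
52 ÷ 2 = 26 remainder 0
26 ÷ 2 = 13 remainder 0
13 ÷ 2 = 6 remainder 1
6 ÷ 2 = 3 remainder 0
3 ÷ 2 = 1 remainder 1
1 ÷ 2 = 0 remainder 1
Reading remainders bottom to top: 1101001000011100111



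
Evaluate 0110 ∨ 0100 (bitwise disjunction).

OR: 1 when either bit is 1
  0110
| 0100
------
  0110
Decimal: 6 | 4 = 6



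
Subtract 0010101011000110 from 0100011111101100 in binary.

Method 1 - Direct subtraction (column by column from the right: bit − bit − borrow-in; if negative, add 2 and borrow 1 from the next column):
borrow: 0111000000001100
        0100011111101100
-       0010101011000110
------------------------
        0001110100100110

Method 2 - Add two's complement:
Two's complement of 0010101011000110: invert → 1101010100111001, add 1 → 1101010100111010
  0100011111101100
+ 1101010100111010
------------------
 10001110100100110  (end carry out of the top bit = 1)
Discarding the end carry: 0001110100100110
Decimal check:
  0100011111101100 = 16384 + 1024 + 512 + 256 + 128 + 64 + 32 + 8 + 4 = 18412
  0010101011000110 = 8192 + 2048 + 512 + 128 + 64 + 4 + 2 = 10950
  18412 - 10950 = 7462, and 0001110100100110 = 4096 + 2048 + 1024 + 256 + 32 + 4 + 2 = 7462 ✓



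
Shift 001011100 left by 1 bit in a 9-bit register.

Original: 001011100 (decimal 92)
Shift left by 1 position
Append 1 zero on the right
Result: 010111000 (decimal 184)
Equivalent: 92 << 1 = 92 × 2^1 = 184



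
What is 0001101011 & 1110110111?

AND: 1 only when both bits are 1
  0001101011
& 1110110111
------------
  0000100011
Decimal: 107 & 951 = 35



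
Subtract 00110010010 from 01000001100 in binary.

Method 1 - Direct subtraction (column by column from the right: bit − bit − borrow-in; if negative, add 2 and borrow 1 from the next column):
borrow: 01111100100
        01000001100
-       00110010010
-------------------
        00001111010

Method 2 - Add two's complement:
Two's complement of 00110010010: invert → 11001101101, add 1 → 11001101110
  01000001100
+ 11001101110
-------------
 100001111010  (end carry out of the top bit = 1)
Discarding the end carry: 00001111010
Decimal check:
  01000001100 = 512 + 8 + 4 = 524
  00110010010 = 256 + 128 + 16 + 2 = 402
  524 - 402 = 122, and 00001111010 = 64 + 32 + 16 + 8 + 2 = 122 ✓



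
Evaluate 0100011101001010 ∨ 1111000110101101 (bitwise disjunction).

OR: 1 when either bit is 1
  0100011101001010
| 1111000110101101
------------------
  1111011111101111
Decimal: 18250 | 61869 = 63471



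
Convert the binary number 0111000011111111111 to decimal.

Sum of powers of 2 for each 1-bit:
2^0 + 2^1 + 2^2 + 2^3 + 2^4 + 2^5 + 2^6 + 2^7 + 2^8 + 2^9 + 2^10 + 2^15 + 2^16 + 2^17
= 1 + 2 + 4 + 8 + 16 + 32 + 64 + 128 + 256 + 512 + 1024 + 32768 + 65536 + 131072
= 231423



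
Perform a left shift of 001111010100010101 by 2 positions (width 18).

Original: 001111010100010101 (decimal 62741)
Shift left by 2 positions
Append 2 zeros on the right
Result: 111101010001010100 (decimal 250964)
Equivalent: 62741 << 2 = 62741 × 2^2 = 250964



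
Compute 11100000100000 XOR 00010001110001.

XOR: 1 when bits differ
  11100000100000
^ 00010001110001
----------------
  11110001010001
Decimal: 14368 ^ 1137 = 15441



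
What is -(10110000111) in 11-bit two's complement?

Original (sign bit 1, negative): 10110000111
Step 1 - Invert all bits: 01001111000
Step 2 - Add 1: 01001111001
Verification: 10110000111 + 01001111001 = 100000000000; discarding the end carry (carry out of the top bit) leaves the 11-bit value 00000000000, as required for x + (-x)



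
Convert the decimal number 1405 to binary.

Using repeated division by 2:
1405 ÷ 2 = 702 remainder 1
702 ÷ 2 = 351 remainder 0
351 ÷ 2 = 175 remainder 1
175 ÷ 2 = 87 remainder 1
87 ÷ 2 = 43 remainder 1
43 ÷ 2 = 21 remainder 1
21 ÷ 2 = 10 remainder 1
10 ÷ 2 = 5 remainder 0
5 ÷ 2 = 2 remainder 1
2 ÷ 2 = 1 remainder 0
1 ÷ 2 = 0 remainder 1
Reading remainders bottom to top: 10101111101



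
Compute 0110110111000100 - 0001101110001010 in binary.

Method 1 - Direct subtraction (column by column from the right: bit − bit − borrow-in; if negative, add 2 and borrow 1 from the next column):
borrow: 0010010001110100
        0110110111000100
-       0001101110001010
------------------------
        0101001000111010

Method 2 - Add two's complement:
Two's complement of 0001101110001010: invert → 1110010001110101, add 1 → 1110010001110110
  0110110111000100
+ 1110010001110110
------------------
 10101001000111010  (end carry out of the top bit = 1)
Discarding the end carry: 0101001000111010
Decimal check:
  0110110111000100 = 16384 + 8192 + 2048 + 1024 + 256 + 128 + 64 + 4 = 28100
  0001101110001010 = 4096 + 2048 + 512 + 256 + 128 + 8 + 2 = 7050
  28100 - 7050 = 21050, and 0101001000111010 = 16384 + 4096 + 512 + 32 + 16 + 8 + 2 = 21050 ✓



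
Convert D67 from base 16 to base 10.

Expand by place value (powers of 16):
Digit values: D = 13
D67 = 13 × 16^2 + 6 × 16^1 + 7 × 16^0
= 13 × 256 + 6 × 16 + 7 × 1
= 3328 + 96 + 7
= 3431



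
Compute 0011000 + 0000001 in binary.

Add column by column from the right: bit + bit + carry-in; write the sum mod 2, carry 1 when the sum is 2 or 3.
carry:  0000000
        0011000
+       0000001
---------------
       00011001
(the carry out of the leftmost column, 0, becomes the leading bit)
Decimal check:
  0011000 = 16 + 8 = 24
  0000001 = 1
  24 + 1 = 25, and 00011001 = 16 + 8 + 1 = 25 ✓



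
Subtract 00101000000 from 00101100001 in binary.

Method 1 - Direct subtraction (column by column from the right: bit − bit − borrow-in; if negative, add 2 and borrow 1 from the next column):
borrow: 00000000000
        00101100001
-       00101000000
-------------------
        00000100001

Method 2 - Add two's complement:
Two's complement of 00101000000: invert → 11010111111, add 1 → 11011000000
  00101100001
+ 11011000000
-------------
 100000100001  (end carry out of the top bit = 1)
Discarding the end carry: 00000100001
Decimal check:
  00101100001 = 256 + 64 + 32 + 1 = 353
  00101000000 = 256 + 64 = 320
  353 - 320 = 33, and 00000100001 = 32 + 1 = 33 ✓



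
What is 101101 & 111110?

AND: 1 only when both bits are 1
  101101
& 111110
--------
  101100
Decimal: 45 & 62 = 44



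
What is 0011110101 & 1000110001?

AND: 1 only when both bits are 1
  0011110101
& 1000110001
------------
  0000110001
Decimal: 245 & 561 = 49



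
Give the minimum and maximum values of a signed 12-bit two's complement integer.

For 12-bit two's complement:
Minimum: -2^11 = -2048
Maximum: 2^11 - 1 = 2047



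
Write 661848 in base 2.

Using repeated division by 2:
661848 ÷ 2 = 330924 remainder 0
330924 ÷ 2 = 165462 remainder 0
165462 ÷ 2 = 82731 remainder 0
82731 ÷ 2 = 41365 remainder 1
41365 ÷ 2 = 20682 remainder 1
20682 ÷ 2 = 10341 remainder 0
10341 ÷ 2 = 5170 remainder 1
5170 ÷ 2 = 2585 remainder 0
2585 ÷ 2 = 1292 remainder 1
1292 ÷ 2 = 646 remainder 0
646 ÷ 2 = 323 remainder 0
323 ÷ 2 = 161 remainder 1
161 ÷ 2 = 80 remainder 1
80 ÷ 2 = 40 remainder 0
40 ÷ 2 = 20 remainder 0
20 ÷ 2 = 10 remainder 0
10 ÷ 2 = 5 remainder 0
5 ÷ 2 = 2 remainder 1
2 ÷ 2 = 1 remainder 0
1 ÷ 2 = 0 remainder 1
Reading remainders bottom to top: 10100001100101011000



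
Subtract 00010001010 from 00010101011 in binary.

Method 1 - Direct subtraction (column by column from the right: bit − bit − borrow-in; if negative, add 2 and borrow 1 from the next column):
borrow: 00000000000
        00010101011
-       00010001010
-------------------
        00000100001

Method 2 - Add two's complement:
Two's complement of 00010001010: invert → 11101110101, add 1 → 11101110110
  00010101011
+ 11101110110
-------------
 100000100001  (end carry out of the top bit = 1)
Discarding the end carry: 00000100001
Decimal check:
  00010101011 = 128 + 32 + 8 + 2 + 1 = 171
  00010001010 = 128 + 8 + 2 = 138
  171 - 138 = 33, and 00000100001 = 32 + 1 = 33 ✓



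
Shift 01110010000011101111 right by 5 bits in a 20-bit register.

Original: 01110010000011101111 (decimal 467183)
Shift right by 5 positions
Drop the 5 low bits; fill with zeros on the left
Result: 00000011100100000111 (decimal 14599)
Equivalent: 467183 >> 5 = 467183 ÷ 2^5 = 14599



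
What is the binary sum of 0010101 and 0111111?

Add column by column from the right: bit + bit + carry-in; write the sum mod 2, carry 1 when the sum is 2 or 3.
carry:  1111110
        0010101
+       0111111
---------------
       01010100
(the carry out of the leftmost column, 0, becomes the leading bit)
Decimal check:
  0010101 = 16 + 4 + 1 = 21
  0111111 = 32 + 16 + 8 + 4 + 2 + 1 = 63
  21 + 63 = 84, and 01010100 = 64 + 16 + 4 = 84 ✓



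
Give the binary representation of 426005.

Using repeated division by 2:
426005 ÷ 2 = 213002 remainder 1
213002 ÷ 2 = 106501 remainder 0
106501 ÷ 2 = 53250 remainder 1
53250 ÷ 2 = 26625 remainder 0
26625 ÷ 2 = 13312 remainder 1
13312 ÷ 2 = 6656 remainder 0
6656 ÷ 2 = 3328 remainder 0
3328 ÷ 2 = 1664 remainder 0
1664 ÷ 2 = 832 remainder 0
832 ÷ 2 = 416 remainder 0
416 ÷ 2 = 208 remainder 0
208 ÷ 2 = 104 remainder 0
104 ÷ 2 = 52 remainder 0
52 ÷ 2 = 26 remainder 0
26 ÷ 2 = 13 remainder 0
13 ÷ 2 = 6 remainder 1
6 ÷ 2 = 3 remainder 0
3 ÷ 2 = 1 remainder 1
1 ÷ 2 = 0 remainder 1
Reading remainders bottom to top: 1101000000000010101



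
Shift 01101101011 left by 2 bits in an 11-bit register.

Original: 01101101011 (decimal 875)
Shift left by 2 positions
Append 2 zeros on the right and drop the 2 high bits that overflow the 11-bit width
Result: 10110101100 (decimal 1452)
Equivalent: 875 << 2 = 875 × 2^2 = 3500, truncated to 11 bits = 1452



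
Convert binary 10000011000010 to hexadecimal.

Group into 4-bit nibbles from right:
  0010 = 2
  0000 = 0
  1100 = C
  0010 = 2
Result: 20C2



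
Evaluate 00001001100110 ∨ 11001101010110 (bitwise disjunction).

OR: 1 when either bit is 1
  00001001100110
| 11001101010110
----------------
  11001101110110
Decimal: 614 | 13142 = 13174



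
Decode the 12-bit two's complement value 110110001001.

Binary: 110110001001
Sign bit: 1 (negative)
Invert: 001001110110
Add 1:  001001110111
Magnitude: 001001110111 = 512 + 64 + 32 + 16 + 4 + 2 + 1 = 631
Value: -631



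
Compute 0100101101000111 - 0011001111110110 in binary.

Method 1 - Direct subtraction (column by column from the right: bit − bit − borrow-in; if negative, add 2 and borrow 1 from the next column):
borrow: 0110111111100000
        0100101101000111
-       0011001111110110
------------------------
        0001011101010001

Method 2 - Add two's complement:
Two's complement of 0011001111110110: invert → 1100110000001001, add 1 → 1100110000001010
  0100101101000111
+ 1100110000001010
------------------
 10001011101010001  (end carry out of the top bit = 1)
Discarding the end carry: 0001011101010001
Decimal check:
  0100101101000111 = 16384 + 2048 + 512 + 256 + 64 + 4 + 2 + 1 = 19271
  0011001111110110 = 8192 + 4096 + 512 + 256 + 128 + 64 + 32 + 16 + 4 + 2 = 13302
  19271 - 13302 = 5969, and 0001011101010001 = 4096 + 1024 + 512 + 256 + 64 + 16 + 1 = 5969 ✓



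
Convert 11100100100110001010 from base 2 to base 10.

Sum of powers of 2 for each 1-bit:
2^1 + 2^3 + 2^7 + 2^8 + 2^11 + 2^14 + 2^17 + 2^18 + 2^19
= 2 + 8 + 128 + 256 + 2048 + 16384 + 131072 + 262144 + 524288
= 936330



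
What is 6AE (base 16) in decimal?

Expand by place value (powers of 16):
Digit values: A = 10, E = 14
6AE = 6 × 16^2 + 10 × 16^1 + 14 × 16^0
= 6 × 256 + 10 × 16 + 14 × 1
= 1536 + 160 + 14
= 1710



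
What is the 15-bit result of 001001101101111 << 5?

Original: 001001101101111 (decimal 4975)
Shift left by 5 positions
Append 5 zeros on the right and drop the 5 high bits that overflow the 15-bit width
Result: 110110111100000 (decimal 28128)
Equivalent: 4975 << 5 = 4975 × 2^5 = 159200, truncated to 15 bits = 28128



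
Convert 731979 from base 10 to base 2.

Using repeated division by 2:
731979 ÷ 2 = 365989 remainder 1
365989 ÷ 2 = 182994 remainder 1
182994 ÷ 2 = 91497 remainder 0
91497 ÷ 2 = 45748 remainder 1
45748 ÷ 2 = 22874 remainder 0
22874 ÷ 2 = 11437 remainder 0
11437 ÷ 2 = 5718 remainder 1
5718 ÷ 2 = 2859 remainder 0
2859 ÷ 2 = 1429 remainder 1
1429 ÷ 2 = 714 remainder 1
714 ÷ 2 = 357 remainder 0
357 ÷ 2 = 178 remainder 1
178 ÷ 2 = 89 remainder 0
89 ÷ 2 = 44 remainder 1
44 ÷ 2 = 22 remainder 0
22 ÷ 2 = 11 remainder 0
11 ÷ 2 = 5 remainder 1
5 ÷ 2 = 2 remainder 1
2 ÷ 2 = 1 remainder 0
1 ÷ 2 = 0 remainder 1
Reading remainders bottom to top: 10110010101101001011



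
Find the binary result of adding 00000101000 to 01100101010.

Add column by column from the right: bit + bit + carry-in; write the sum mod 2, carry 1 when the sum is 2 or 3.
carry:  00001010000
        00000101000
+       01100101010
-------------------
       001101010010
(the carry out of the leftmost column, 0, becomes the leading bit)
Decimal check:
  00000101000 = 32 + 8 = 40
  01100101010 = 512 + 256 + 32 + 8 + 2 = 810
  40 + 810 = 850, and 001101010010 = 512 + 256 + 64 + 16 + 2 = 850 ✓



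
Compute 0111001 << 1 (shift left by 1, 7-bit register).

Original: 0111001 (decimal 57)
Shift left by 1 position
Append 1 zero on the right
Result: 1110010 (decimal 114)
Equivalent: 57 << 1 = 57 × 2^1 = 114



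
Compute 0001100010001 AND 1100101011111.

AND: 1 only when both bits are 1
  0001100010001
& 1100101011111
---------------
  0000100010001
Decimal: 785 & 6495 = 273



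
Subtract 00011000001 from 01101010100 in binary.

Method 1 - Direct subtraction (column by column from the right: bit − bit − borrow-in; if negative, add 2 and borrow 1 from the next column):
borrow: 00100000110
        01101010100
-       00011000001
-------------------
        01010010011

Method 2 - Add two's complement:
Two's complement of 00011000001: invert → 11100111110, add 1 → 11100111111
  01101010100
+ 11100111111
-------------
 101010010011  (end carry out of the top bit = 1)
Discarding the end carry: 01010010011
Decimal check:
  01101010100 = 512 + 256 + 64 + 16 + 4 = 852
  00011000001 = 128 + 64 + 1 = 193
  852 - 193 = 659, and 01010010011 = 512 + 128 + 16 + 2 + 1 = 659 ✓



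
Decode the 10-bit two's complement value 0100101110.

Binary: 0100101110
Sign bit: 0 (non-negative)
Read directly as an unsigned value:
0100101110 = 256 + 32 + 8 + 4 + 2 = 302
Value: 302



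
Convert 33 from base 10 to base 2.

Using repeated division by 2:
33 ÷ 2 = 16 remainder 1
16 ÷ 2 = 8 remainder 0
8 ÷ 2 = 4 remainder 0
4 ÷ 2 = 2 remainder 0
2 ÷ 2 = 1 remainder 0
1 ÷ 2 = 0 remainder 1
Reading remainders bottom to top: 100001



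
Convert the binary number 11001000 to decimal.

Sum of powers of 2 for each 1-bit:
2^3 + 2^6 + 2^7
= 8 + 64 + 128
= 200



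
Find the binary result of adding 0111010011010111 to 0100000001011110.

Add column by column from the right: bit + bit + carry-in; write the sum mod 2, carry 1 when the sum is 2 or 3.
carry:  1000000110111100
        0111010011010111
+       0100000001011110
------------------------
       01011010100110101
(the carry out of the leftmost column, 0, becomes the leading bit)
Decimal check:
  0111010011010111 = 16384 + 8192 + 4096 + 1024 + 128 + 64 + 16 + 4 + 2 + 1 = 29911
  0100000001011110 = 16384 + 64 + 16 + 8 + 4 + 2 = 16478
  29911 + 16478 = 46389, and 01011010100110101 = 32768 + 8192 + 4096 + 1024 + 256 + 32 + 16 + 4 + 1 = 46389 ✓



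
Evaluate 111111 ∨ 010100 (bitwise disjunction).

OR: 1 when either bit is 1
  111111
| 010100
--------
  111111
Decimal: 63 | 20 = 63



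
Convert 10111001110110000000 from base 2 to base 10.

Sum of powers of 2 for each 1-bit:
2^7 + 2^8 + 2^10 + 2^11 + 2^12 + 2^15 + 2^16 + 2^17 + 2^19
= 128 + 256 + 1024 + 2048 + 4096 + 32768 + 65536 + 131072 + 524288
= 761216



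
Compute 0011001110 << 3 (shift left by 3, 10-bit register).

Original: 0011001110 (decimal 206)
Shift left by 3 positions
Append 3 zeros on the right and drop the 3 high bits that overflow the 10-bit width
Result: 1001110000 (decimal 624)
Equivalent: 206 << 3 = 206 × 2^3 = 1648, truncated to 10 bits = 624



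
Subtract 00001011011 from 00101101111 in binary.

Method 1 - Direct subtraction (column by column from the right: bit − bit − borrow-in; if negative, add 2 and borrow 1 from the next column):
borrow: 00000100000
        00101101111
-       00001011011
-------------------
        00100010100

Method 2 - Add two's complement:
Two's complement of 00001011011: invert → 11110100100, add 1 → 11110100101
  00101101111
+ 11110100101
-------------
 100100010100  (end carry out of the top bit = 1)
Discarding the end carry: 00100010100
Decimal check:
  00101101111 = 256 + 64 + 32 + 8 + 4 + 2 + 1 = 367
  00001011011 = 64 + 16 + 8 + 2 + 1 = 91
  367 - 91 = 276, and 00100010100 = 256 + 16 + 4 = 276 ✓



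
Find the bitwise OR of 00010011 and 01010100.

OR: 1 when either bit is 1
  00010011
| 01010100
----------
  01010111
Decimal: 19 | 84 = 87



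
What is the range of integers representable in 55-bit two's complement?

For 55-bit two's complement:
Minimum: -2^54 = -18014398509481984
Maximum: 2^54 - 1 = 18014398509481983



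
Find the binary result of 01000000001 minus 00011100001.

Method 1 - Direct subtraction (column by column from the right: bit − bit − borrow-in; if negative, add 2 and borrow 1 from the next column):
borrow: 01111000000
        01000000001
-       00011100001
-------------------
        00100100000

Method 2 - Add two's complement:
Two's complement of 00011100001: invert → 11100011110, add 1 → 11100011111
  01000000001
+ 11100011111
-------------
 100100100000  (end carry out of the top bit = 1)
Discarding the end carry: 00100100000
Decimal check:
  01000000001 = 512 + 1 = 513
  00011100001 = 128 + 64 + 32 + 1 = 225
  513 - 225 = 288, and 00100100000 = 256 + 32 = 288 ✓



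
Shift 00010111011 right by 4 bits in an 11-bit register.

Original: 00010111011 (decimal 187)
Shift right by 4 positions
Drop the 4 low bits; fill with zeros on the left
Result: 00000001011 (decimal 11)
Equivalent: 187 >> 4 = 187 ÷ 2^4 = 11



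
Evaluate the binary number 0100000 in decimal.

Sum of powers of 2 for each 1-bit:
2^5
= 32
= 32



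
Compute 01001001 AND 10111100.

AND: 1 only when both bits are 1
  01001001
& 10111100
----------
  00001000
Decimal: 73 & 188 = 8



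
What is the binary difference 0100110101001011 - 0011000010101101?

Method 1 - Direct subtraction (column by column from the right: bit − bit − borrow-in; if negative, add 2 and borrow 1 from the next column):
borrow: 0110000101111000
        0100110101001011
-       0011000010101101
------------------------
        0001110010011110

Method 2 - Add two's complement:
Two's complement of 0011000010101101: invert → 1100111101010010, add 1 → 1100111101010011
  0100110101001011
+ 1100111101010011
------------------
 10001110010011110  (end carry out of the top bit = 1)
Discarding the end carry: 0001110010011110
Decimal check:
  0100110101001011 = 16384 + 2048 + 1024 + 256 + 64 + 8 + 2 + 1 = 19787
  0011000010101101 = 8192 + 4096 + 128 + 32 + 8 + 4 + 1 = 12461
  19787 - 12461 = 7326, and 0001110010011110 = 4096 + 2048 + 1024 + 128 + 16 + 8 + 4 + 2 = 7326 ✓



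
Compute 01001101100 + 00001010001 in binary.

Add column by column from the right: bit + bit + carry-in; write the sum mod 2, carry 1 when the sum is 2 or 3.
carry:  00010000000
        01001101100
+       00001010001
-------------------
       001010111101
(the carry out of the leftmost column, 0, becomes the leading bit)
Decimal check:
  01001101100 = 512 + 64 + 32 + 8 + 4 = 620
  00001010001 = 64 + 16 + 1 = 81
  620 + 81 = 701, and 001010111101 = 512 + 128 + 32 + 16 + 8 + 4 + 1 = 701 ✓



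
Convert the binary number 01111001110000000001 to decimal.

Sum of powers of 2 for each 1-bit:
2^0 + 2^10 + 2^11 + 2^12 + 2^15 + 2^16 + 2^17 + 2^18
= 1 + 1024 + 2048 + 4096 + 32768 + 65536 + 131072 + 262144
= 498689



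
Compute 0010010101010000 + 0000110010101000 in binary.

Add column by column from the right: bit + bit + carry-in; write the sum mod 2, carry 1 when the sum is 2 or 3.
carry:  0001100000000000
        0010010101010000
+       0000110010101000
------------------------
       00011000111111000
(the carry out of the leftmost column, 0, becomes the leading bit)
Decimal check:
  0010010101010000 = 8192 + 1024 + 256 + 64 + 16 = 9552
  0000110010101000 = 2048 + 1024 + 128 + 32 + 8 = 3240
  9552 + 3240 = 12792, and 00011000111111000 = 8192 + 4096 + 256 + 128 + 64 + 32 + 16 + 8 = 12792 ✓



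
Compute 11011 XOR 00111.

XOR: 1 when bits differ
  11011
^ 00111
-------
  11100
Decimal: 27 ^ 7 = 28



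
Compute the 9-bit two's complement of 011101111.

Original: 011101111
Step 1 - Invert all bits: 100010000
Step 2 - Add 1: 100010001
Verification: 011101111 + 100010001 = 1000000000; discarding the end carry (carry out of the top bit) leaves the 9-bit value 000000000, as required for x + (-x)



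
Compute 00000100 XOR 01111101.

XOR: 1 when bits differ
  00000100
^ 01111101
----------
  01111001
Decimal: 4 ^ 125 = 121



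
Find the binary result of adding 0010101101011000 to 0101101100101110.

Add column by column from the right: bit + bit + carry-in; write the sum mod 2, carry 1 when the sum is 2 or 3.
carry:  1111011011110000
        0010101101011000
+       0101101100101110
------------------------
       01000011010000110
(the carry out of the leftmost column, 0, becomes the leading bit)
Decimal check:
  0010101101011000 = 8192 + 2048 + 512 + 256 + 64 + 16 + 8 = 11096
  0101101100101110 = 16384 + 4096 + 2048 + 512 + 256 + 32 + 8 + 4 + 2 = 23342
  11096 + 23342 = 34438, and 01000011010000110 = 32768 + 1024 + 512 + 128 + 4 + 2 = 34438 ✓



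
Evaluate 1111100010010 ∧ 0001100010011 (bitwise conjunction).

AND: 1 only when both bits are 1
  1111100010010
& 0001100010011
---------------
  0001100010010
Decimal: 7954 & 787 = 786



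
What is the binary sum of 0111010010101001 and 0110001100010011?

Add column by column from the right: bit + bit + carry-in; write the sum mod 2, carry 1 when the sum is 2 or 3.
carry:  1100000000000110
        0111010010101001
+       0110001100010011
------------------------
       01101011110111100
(the carry out of the leftmost column, 0, becomes the leading bit)
Decimal check:
  0111010010101001 = 16384 + 8192 + 4096 + 1024 + 128 + 32 + 8 + 1 = 29865
  0110001100010011 = 16384 + 8192 + 512 + 256 + 16 + 2 + 1 = 25363
  29865 + 25363 = 55228, and 01101011110111100 = 32768 + 16384 + 4096 + 1024 + 512 + 256 + 128 + 32 + 16 + 8 + 4 = 55228 ✓



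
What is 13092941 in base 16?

Using repeated division by 16 (digits 10–15 are A–F):
13092941 ÷ 16 = 818308 remainder 13 (D)
818308 ÷ 16 = 51144 remainder 4
51144 ÷ 16 = 3196 remainder 8
3196 ÷ 16 = 199 remainder 12 (C)
199 ÷ 16 = 12 remainder 7
12 ÷ 16 = 0 remainder 12 (C)
Reading remainders bottom to top: C7C84D



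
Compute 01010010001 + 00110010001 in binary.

Add column by column from the right: bit + bit + carry-in; write the sum mod 2, carry 1 when the sum is 2 or 3.
carry:  11100100010
        01010010001
+       00110010001
-------------------
       010000100010
(the carry out of the leftmost column, 0, becomes the leading bit)
Decimal check:
  01010010001 = 512 + 128 + 16 + 1 = 657
  00110010001 = 256 + 128 + 16 + 1 = 401
  657 + 401 = 1058, and 010000100010 = 1024 + 32 + 2 = 1058 ✓



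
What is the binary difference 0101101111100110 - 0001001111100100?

Method 1 - Direct subtraction (column by column from the right: bit − bit − borrow-in; if negative, add 2 and borrow 1 from the next column):
borrow: 0000000000000000
        0101101111100110
-       0001001111100100
------------------------
        0100100000000010

Method 2 - Add two's complement:
Two's complement of 0001001111100100: invert → 1110110000011011, add 1 → 1110110000011100
  0101101111100110
+ 1110110000011100
------------------
 10100100000000010  (end carry out of the top bit = 1)
Discarding the end carry: 0100100000000010
Decimal check:
  0101101111100110 = 16384 + 4096 + 2048 + 512 + 256 + 128 + 64 + 32 + 4 + 2 = 23526
  0001001111100100 = 4096 + 512 + 256 + 128 + 64 + 32 + 4 = 5092
  23526 - 5092 = 18434, and 0100100000000010 = 16384 + 2048 + 2 = 18434 ✓



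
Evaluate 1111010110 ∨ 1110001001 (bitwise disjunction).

OR: 1 when either bit is 1
  1111010110
| 1110001001
------------
  1111011111
Decimal: 982 | 905 = 991



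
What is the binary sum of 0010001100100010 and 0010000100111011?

Add column by column from the right: bit + bit + carry-in; write the sum mod 2, carry 1 when the sum is 2 or 3.
carry:  0100011001000100
        0010001100100010
+       0010000100111011
------------------------
       00100010001011101
(the carry out of the leftmost column, 0, becomes the leading bit)
Decimal check:
  0010001100100010 = 8192 + 512 + 256 + 32 + 2 = 8994
  0010000100111011 = 8192 + 256 + 32 + 16 + 8 + 2 + 1 = 8507
  8994 + 8507 = 17501, and 00100010001011101 = 16384 + 1024 + 64 + 16 + 8 + 4 + 1 = 17501 ✓



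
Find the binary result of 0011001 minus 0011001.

Method 1 - Direct subtraction (column by column from the right: bit − bit − borrow-in; if negative, add 2 and borrow 1 from the next column):
borrow: 0000000
        0011001
-       0011001
---------------
        0000000

Method 2 - Add two's complement:
Two's complement of 0011001: invert → 1100110, add 1 → 1100111
  0011001
+ 1100111
---------
 10000000  (end carry out of the top bit = 1)
Discarding the end carry: 0000000
Decimal check:
  0011001 = 16 + 8 + 1 = 25
  0011001 = 16 + 8 + 1 = 25
  25 - 25 = 0, and 0000000 = 0 ✓



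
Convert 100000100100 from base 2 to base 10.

Sum of powers of 2 for each 1-bit:
2^2 + 2^5 + 2^11
= 4 + 32 + 2048
= 2084



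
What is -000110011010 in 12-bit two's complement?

Original: 000110011010
Step 1 - Invert all bits: 111001100101
Step 2 - Add 1: 111001100110
Verification: 000110011010 + 111001100110 = 1000000000000; discarding the end carry (carry out of the top bit) leaves the 12-bit value 000000000000, as required for x + (-x)



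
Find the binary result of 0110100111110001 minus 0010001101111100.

Method 1 - Direct subtraction (column by column from the right: bit − bit − borrow-in; if negative, add 2 and borrow 1 from the next column):
borrow: 0000110011111000
        0110100111110001
-       0010001101111100
------------------------
        0100011001110101

Method 2 - Add two's complement:
Two's complement of 0010001101111100: invert → 1101110010000011, add 1 → 1101110010000100
  0110100111110001
+ 1101110010000100
------------------
 10100011001110101  (end carry out of the top bit = 1)
Discarding the end carry: 0100011001110101
Decimal check:
  0110100111110001 = 16384 + 8192 + 2048 + 256 + 128 + 64 + 32 + 16 + 1 = 27121
  0010001101111100 = 8192 + 512 + 256 + 64 + 32 + 16 + 8 + 4 = 9084
  27121 - 9084 = 18037, and 0100011001110101 = 16384 + 1024 + 512 + 64 + 32 + 16 + 4 + 1 = 18037 ✓



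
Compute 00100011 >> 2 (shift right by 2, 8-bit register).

Original: 00100011 (decimal 35)
Shift right by 2 positions
Drop the 2 low bits; fill with zeros on the left
Result: 00001000 (decimal 8)
Equivalent: 35 >> 2 = 35 ÷ 2^2 = 8



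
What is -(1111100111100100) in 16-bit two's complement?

Original (sign bit 1, negative): 1111100111100100
Step 1 - Invert all bits: 0000011000011011
Step 2 - Add 1: 0000011000011100
Verification: 1111100111100100 + 0000011000011100 = 10000000000000000; discarding the end carry (carry out of the top bit) leaves the 16-bit value 0000000000000000, as required for x + (-x)



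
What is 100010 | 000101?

OR: 1 when either bit is 1
  100010
| 000101
--------
  100111
Decimal: 34 | 5 = 39



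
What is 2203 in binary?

Using repeated division by 2:
2203 ÷ 2 = 1101 remainder 1
1101 ÷ 2 = 550 remainder 1
550 ÷ 2 = 275 remainder 0
275 ÷ 2 = 137 remainder 1
137 ÷ 2 = 68 remainder 1
68 ÷ 2 = 34 remainder 0
34 ÷ 2 = 17 remainder 0
17 ÷ 2 = 8 remainder 1
8 ÷ 2 = 4 remainder 0
4 ÷ 2 = 2 remainder 0
2 ÷ 2 = 1 remainder 0
1 ÷ 2 = 0 remainder 1
Reading remainders bottom to top: 100010011011



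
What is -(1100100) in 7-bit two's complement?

Original (sign bit 1, negative): 1100100
Step 1 - Invert all bits: 0011011
Step 2 - Add 1: 0011100
Verification: 1100100 + 0011100 = 10000000; discarding the end carry (carry out of the top bit) leaves the 7-bit value 0000000, as required for x + (-x)



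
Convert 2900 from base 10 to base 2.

Using repeated division by 2:
2900 ÷ 2 = 1450 remainder 0
1450 ÷ 2 = 725 remainder 0
725 ÷ 2 = 362 remainder 1
362 ÷ 2 = 181 remainder 0
181 ÷ 2 = 90 remainder 1
90 ÷ 2 = 45 remainder 0
45 ÷ 2 = 22 remainder 1
22 ÷ 2 = 11 remainder 0
11 ÷ 2 = 5 remainder 1
5 ÷ 2 = 2 remainder 1
2 ÷ 2 = 1 remainder 0
1 ÷ 2 = 0 remainder 1
Reading remainders bottom to top: 101101010100

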